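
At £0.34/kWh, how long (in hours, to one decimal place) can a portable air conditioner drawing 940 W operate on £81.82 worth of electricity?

256.0 h

Energy available = £81.82 ÷ £0.34/kWh = 240.6471 kWh
Hours = 240.6471 kWh ÷ 0.94 kW = 256.0 h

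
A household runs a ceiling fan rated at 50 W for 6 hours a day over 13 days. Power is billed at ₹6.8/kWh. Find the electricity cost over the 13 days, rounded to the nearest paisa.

₹26.52

Runtime = 6 h/day × 13 days = 78 h
Energy = 0.05 kW × 78 h = 3.9 kWh
Cost = 3.9 kWh × ₹6.8/kWh = ₹26.52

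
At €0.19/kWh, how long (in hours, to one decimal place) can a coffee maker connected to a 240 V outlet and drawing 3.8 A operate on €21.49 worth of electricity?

Power = 3.8 A × 240 V = 912 W = 0.912 kW
Energy available = €21.49 ÷ €0.19/kWh = 113.1053 kWh
Hours = 113.1053 kWh ÷ 0.912 kW = 124.0 h

124.0 h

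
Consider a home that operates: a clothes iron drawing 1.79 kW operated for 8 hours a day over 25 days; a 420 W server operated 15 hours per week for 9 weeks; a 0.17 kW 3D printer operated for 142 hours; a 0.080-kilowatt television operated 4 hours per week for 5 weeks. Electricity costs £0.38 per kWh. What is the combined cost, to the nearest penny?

clothes iron: Runtime = 8 h/day × 25 days = 200 h
clothes iron: 1.79 kW × 200 h = 358 kWh
server: Runtime = 15 h/week × 9 weeks = 135 h
server: 0.42 kW × 135 h = 56.7 kWh
3D printer: 0.17 kW × 142 h = 24.14 kWh
television: Runtime = 4 h/week × 5 weeks = 20 h
television: 0.08 kW × 20 h = 1.6 kWh
Total energy = 440.44 kWh
Cost = 440.44 × £0.38 = £167.37

£167.37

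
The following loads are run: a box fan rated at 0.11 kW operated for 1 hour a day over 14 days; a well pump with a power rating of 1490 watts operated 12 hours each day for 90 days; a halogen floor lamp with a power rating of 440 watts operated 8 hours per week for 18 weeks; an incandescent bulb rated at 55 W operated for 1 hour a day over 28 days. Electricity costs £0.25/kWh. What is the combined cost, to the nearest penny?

box fan: Runtime = 1 h/day × 14 days = 14 h
box fan: 0.11 kW × 14 h = 1.54 kWh
well pump: Runtime = 12 h/day × 90 days = 1080 h
well pump: 1.49 kW × 1080 h = 1609.2 kWh
halogen floor lamp: Runtime = 8 h/week × 18 weeks = 144 h
halogen floor lamp: 0.44 kW × 144 h = 63.36 kWh
incandescent bulb: Runtime = 1 h/day × 28 days = 28 h
incandescent bulb: 0.055 kW × 28 h = 1.54 kWh
Total energy = 1675.64 kWh
Cost = 1675.64 × £0.25 = £418.91

£418.91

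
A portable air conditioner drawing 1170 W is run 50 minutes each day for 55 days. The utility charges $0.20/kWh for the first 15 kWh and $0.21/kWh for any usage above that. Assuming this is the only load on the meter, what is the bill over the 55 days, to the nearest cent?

$11.11

Runtime = 50 min × 55 = 2750 min = 45.833333… h
Energy = 1.17 kW × 45.833333… h = 53.625 kWh
Tier 1 (0–15 kWh): 15 × $0.20 = $3
Above 15 kWh: 38.625 × $0.21 = $8.11125
Bill = $11.11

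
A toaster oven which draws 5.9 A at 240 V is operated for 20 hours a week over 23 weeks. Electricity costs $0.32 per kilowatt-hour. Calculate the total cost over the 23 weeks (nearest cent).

Power = 5.9 A × 240 V = 1416 W = 1.416 kW
Runtime = 20 h/week × 23 weeks = 460 h
Energy = 1.416 kW × 460 h = 651.36 kWh
Cost = 651.36 kWh × $0.32/kWh = $208.44

$208.44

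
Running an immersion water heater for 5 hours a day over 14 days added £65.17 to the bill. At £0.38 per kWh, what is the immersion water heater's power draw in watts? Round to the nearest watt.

2450 W

Energy = £65.17 ÷ £0.38/kWh = 171.5 kWh
Runtime = 5 h/day × 14 days = 70 h
Power = 171.5 kWh ÷ 70 h = 2.45 kW = 2450 W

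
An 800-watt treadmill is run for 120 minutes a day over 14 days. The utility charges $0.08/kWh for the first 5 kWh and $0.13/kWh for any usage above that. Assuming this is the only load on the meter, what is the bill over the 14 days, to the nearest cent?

$2.66

Runtime = 120 min × 14 = 1680 min = 28 h
Energy = 0.8 kW × 28 h = 22.4 kWh
Tier 1 (0–5 kWh): 5 × $0.08 = $0.4
Above 5 kWh: 17.4 × $0.13 = $2.262
Bill = $2.66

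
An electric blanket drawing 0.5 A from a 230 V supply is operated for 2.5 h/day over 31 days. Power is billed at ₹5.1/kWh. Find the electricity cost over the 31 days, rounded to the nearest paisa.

Power = 0.5 A × 230 V = 115 W = 0.115 kW
Runtime = 2.5 h/day × 31 days = 77.5 h
Energy = 0.115 kW × 77.5 h = 8.9125 kWh
Cost = 8.9125 kWh × ₹5.1/kWh = ₹45.45

₹45.45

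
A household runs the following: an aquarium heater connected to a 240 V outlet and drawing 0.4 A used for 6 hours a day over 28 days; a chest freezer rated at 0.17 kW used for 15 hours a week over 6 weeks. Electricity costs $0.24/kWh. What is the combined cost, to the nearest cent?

$7.54

aquarium heater: Power = 0.4 A × 240 V = 96 W = 0.096 kW
aquarium heater: Runtime = 6 h/day × 28 days = 168 h
aquarium heater: 0.096 kW × 168 h = 16.128 kWh
chest freezer: Runtime = 15 h/week × 6 weeks = 90 h
chest freezer: 0.17 kW × 90 h = 15.3 kWh
Total energy = 31.428 kWh
Cost = 31.428 × $0.24 = $7.54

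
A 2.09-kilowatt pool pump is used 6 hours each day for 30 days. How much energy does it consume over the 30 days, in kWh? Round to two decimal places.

Runtime = 6 h/day × 30 days = 180 h
Energy = 2.09 kW × 180 h = 376.2 kWh

376.20 kWh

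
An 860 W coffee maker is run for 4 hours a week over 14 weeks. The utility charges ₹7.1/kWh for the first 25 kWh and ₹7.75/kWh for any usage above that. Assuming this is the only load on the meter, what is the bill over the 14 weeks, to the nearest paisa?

Runtime = 4 h/week × 14 weeks = 56 h
Energy = 0.86 kW × 56 h = 48.16 kWh
Tier 1 (0–25 kWh): 25 × ₹7.1 = ₹177.5
Above 25 kWh: 23.16 × ₹7.75 = ₹179.49
Bill = ₹356.99

₹356.99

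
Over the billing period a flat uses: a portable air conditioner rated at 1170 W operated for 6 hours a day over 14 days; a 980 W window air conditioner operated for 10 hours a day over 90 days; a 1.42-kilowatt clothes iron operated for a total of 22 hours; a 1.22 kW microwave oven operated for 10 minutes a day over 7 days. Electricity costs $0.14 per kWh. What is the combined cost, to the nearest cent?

portable air conditioner: Runtime = 6 h/day × 14 days = 84 h
portable air conditioner: 1.17 kW × 84 h = 98.28 kWh
window air conditioner: Runtime = 10 h/day × 90 days = 900 h
window air conditioner: 0.98 kW × 900 h = 882 kWh
clothes iron: 1.42 kW × 22 h = 31.24 kWh
microwave oven: Runtime = 10 min × 7 = 70 min = 1.166666… h
microwave oven: 1.22 kW × 1.166666… h = 1.423333… kWh
Total energy = 1012.943333… kWh
Cost = 1012.943333… × $0.14 = $141.81

$141.81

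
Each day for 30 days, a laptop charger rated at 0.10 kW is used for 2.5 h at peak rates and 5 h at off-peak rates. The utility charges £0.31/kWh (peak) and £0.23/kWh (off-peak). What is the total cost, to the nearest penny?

Peak energy = 0.1 kW × 2.5 h × 30 = 7.5 kWh
Off-peak energy = 0.1 kW × 5 h × 30 = 15 kWh
Cost = 7.5 × £0.31 + 15 × £0.23 = £2.325 + £3.45 = £5.78

£5.78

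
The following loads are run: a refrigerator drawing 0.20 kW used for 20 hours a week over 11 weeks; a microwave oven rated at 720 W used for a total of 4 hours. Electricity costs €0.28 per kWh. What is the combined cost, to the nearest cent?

€13.13

refrigerator: Runtime = 20 h/week × 11 weeks = 220 h
refrigerator: 0.2 kW × 220 h = 44 kWh
microwave oven: 0.72 kW × 4 h = 2.88 kWh
Total energy = 46.88 kWh
Cost = 46.88 × €0.28 = €13.13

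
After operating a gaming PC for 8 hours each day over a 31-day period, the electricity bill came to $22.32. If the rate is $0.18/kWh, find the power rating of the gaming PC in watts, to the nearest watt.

Energy = $22.32 ÷ $0.18/kWh = 124 kWh
Runtime = 8 h/day × 31 days = 248 h
Power = 124 kWh ÷ 248 h = 0.5 kW = 500 W

500 W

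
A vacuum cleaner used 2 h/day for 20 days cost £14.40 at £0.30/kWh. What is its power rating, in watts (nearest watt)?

1200 W

Energy = £14.40 ÷ £0.30/kWh = 48 kWh
Runtime = 2 h/day × 20 days = 40 h
Power = 48 kWh ÷ 40 h = 1.2 kW = 1200 W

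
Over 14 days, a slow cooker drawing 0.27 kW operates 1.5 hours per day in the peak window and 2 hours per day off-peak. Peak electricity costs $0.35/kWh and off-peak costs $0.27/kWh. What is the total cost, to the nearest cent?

$4.03

Peak energy = 0.27 kW × 1.5 h × 14 = 5.67 kWh
Off-peak energy = 0.27 kW × 2 h × 14 = 7.56 kWh
Cost = 5.67 × $0.35 + 7.56 × $0.27 = $1.9845 + $2.0412 = $4.03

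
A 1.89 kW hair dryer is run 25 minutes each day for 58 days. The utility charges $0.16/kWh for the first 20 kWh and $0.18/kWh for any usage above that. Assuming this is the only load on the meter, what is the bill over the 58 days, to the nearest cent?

Runtime = 25 min × 58 = 1450 min = 24.166666… h
Energy = 1.89 kW × 24.166666… h = 45.675 kWh
Tier 1 (0–20 kWh): 20 × $0.16 = $3.2
Above 20 kWh: 25.675 × $0.18 = $4.6215
Bill = $7.82

$7.82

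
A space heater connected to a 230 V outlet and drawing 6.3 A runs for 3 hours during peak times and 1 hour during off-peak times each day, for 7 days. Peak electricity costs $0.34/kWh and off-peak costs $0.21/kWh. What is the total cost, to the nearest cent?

Power = 6.3 A × 230 V = 1449 W = 1.449 kW
Peak energy = 1.449 kW × 3 h × 7 = 30.429 kWh
Off-peak energy = 1.449 kW × 1 h × 7 = 10.143 kWh
Cost = 30.429 × $0.34 + 10.143 × $0.21 = $10.34586 + $2.13003 = $12.48

$12.48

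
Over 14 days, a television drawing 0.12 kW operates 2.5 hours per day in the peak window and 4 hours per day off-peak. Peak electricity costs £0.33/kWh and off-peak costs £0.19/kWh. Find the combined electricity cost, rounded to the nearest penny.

Peak energy = 0.12 kW × 2.5 h × 14 = 4.2 kWh
Off-peak energy = 0.12 kW × 4 h × 14 = 6.72 kWh
Cost = 4.2 × £0.33 + 6.72 × £0.19 = £1.386 + £1.2768 = £2.66

£2.66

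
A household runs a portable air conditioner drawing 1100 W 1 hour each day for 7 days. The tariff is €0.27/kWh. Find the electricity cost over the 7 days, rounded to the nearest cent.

Runtime = 1 h/day × 7 days = 7 h
Energy = 1.1 kW × 7 h = 7.7 kWh
Cost = 7.7 kWh × €0.27/kWh = €2.08

€2.08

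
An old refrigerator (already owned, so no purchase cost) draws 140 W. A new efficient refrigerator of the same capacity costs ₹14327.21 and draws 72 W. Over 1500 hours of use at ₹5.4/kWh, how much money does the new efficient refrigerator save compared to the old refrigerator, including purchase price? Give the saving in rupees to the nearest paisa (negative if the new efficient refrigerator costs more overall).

old refrigerator: ₹0.00 + (140/1000) kW × 1500 h × ₹5.4 = ₹0.00 + ₹1134 = ₹1134
new efficient refrigerator: ₹14327.21 + (72/1000) kW × 1500 h × ₹5.4 = ₹14327.21 + ₹583.2 = ₹14910.41
Saving = ₹1134 − ₹14910.41 = −₹13776.41

-₹13776.41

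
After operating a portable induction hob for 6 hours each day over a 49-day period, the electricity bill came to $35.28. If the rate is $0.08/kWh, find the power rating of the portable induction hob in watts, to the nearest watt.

Energy = $35.28 ÷ $0.08/kWh = 441 kWh
Runtime = 6 h/day × 49 days = 294 h
Power = 441 kWh ÷ 294 h = 1.5 kW = 1500 W

1500 W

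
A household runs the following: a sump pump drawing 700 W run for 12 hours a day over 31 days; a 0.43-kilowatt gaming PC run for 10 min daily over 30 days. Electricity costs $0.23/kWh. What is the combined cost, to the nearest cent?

sump pump: Runtime = 12 h/day × 31 days = 372 h
sump pump: 0.7 kW × 372 h = 260.4 kWh
gaming PC: Runtime = 10 min × 30 = 300 min = 5 h
gaming PC: 0.43 kW × 5 h = 2.15 kWh
Total energy = 262.55 kWh
Cost = 262.55 × $0.23 = $60.39

$60.39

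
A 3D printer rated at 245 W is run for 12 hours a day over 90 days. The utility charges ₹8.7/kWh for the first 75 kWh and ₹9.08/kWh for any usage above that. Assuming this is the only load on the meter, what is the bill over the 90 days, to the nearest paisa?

Runtime = 12 h/day × 90 days = 1080 h
Energy = 0.245 kW × 1080 h = 264.6 kWh
Tier 1 (0–75 kWh): 75 × ₹8.7 = ₹652.5
Above 75 kWh: 189.6 × ₹9.08 = ₹1721.568
Bill = ₹2374.07

₹2374.07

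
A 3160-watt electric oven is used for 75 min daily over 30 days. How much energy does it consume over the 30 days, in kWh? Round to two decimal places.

Runtime = 75 min × 30 = 2250 min = 37.5 h
Energy = 3.16 kW × 37.5 h = 118.5 kWh

118.50 kWh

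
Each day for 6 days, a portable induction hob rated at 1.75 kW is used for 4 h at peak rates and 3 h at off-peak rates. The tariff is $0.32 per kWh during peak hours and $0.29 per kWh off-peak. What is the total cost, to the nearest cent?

$22.58

Peak energy = 1.75 kW × 4 h × 6 = 42 kWh
Off-peak energy = 1.75 kW × 3 h × 6 = 31.5 kWh
Cost = 42 × $0.32 + 31.5 × $0.29 = $13.44 + $9.135 = $22.58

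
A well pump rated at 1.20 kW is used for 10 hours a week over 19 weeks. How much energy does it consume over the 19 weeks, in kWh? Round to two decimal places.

Runtime = 10 h/week × 19 weeks = 190 h
Energy = 1.2 kW × 190 h = 228 kWh

228.00 kWh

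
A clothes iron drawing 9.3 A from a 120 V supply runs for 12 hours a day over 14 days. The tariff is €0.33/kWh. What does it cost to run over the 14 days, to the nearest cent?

€61.87

Power = 9.3 A × 120 V = 1116 W = 1.116 kW
Runtime = 12 h/day × 14 days = 168 h
Energy = 1.116 kW × 168 h = 187.488 kWh
Cost = 187.488 kWh × €0.33/kWh = €61.87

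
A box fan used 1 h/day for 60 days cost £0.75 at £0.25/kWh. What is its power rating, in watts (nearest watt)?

Energy = £0.75 ÷ £0.25/kWh = 3 kWh
Runtime = 1 h/day × 60 days = 60 h
Power = 3 kWh ÷ 60 h = 0.05 kW = 50 W

50 W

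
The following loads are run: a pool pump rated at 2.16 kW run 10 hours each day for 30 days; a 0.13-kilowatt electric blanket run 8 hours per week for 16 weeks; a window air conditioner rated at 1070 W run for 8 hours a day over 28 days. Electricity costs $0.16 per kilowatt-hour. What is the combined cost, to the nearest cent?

pool pump: Runtime = 10 h/day × 30 days = 300 h
pool pump: 2.16 kW × 300 h = 648 kWh
electric blanket: Runtime = 8 h/week × 16 weeks = 128 h
electric blanket: 0.13 kW × 128 h = 16.64 kWh
window air conditioner: Runtime = 8 h/day × 28 days = 224 h
window air conditioner: 1.07 kW × 224 h = 239.68 kWh
Total energy = 904.32 kWh
Cost = 904.32 × $0.16 = $144.69

$144.69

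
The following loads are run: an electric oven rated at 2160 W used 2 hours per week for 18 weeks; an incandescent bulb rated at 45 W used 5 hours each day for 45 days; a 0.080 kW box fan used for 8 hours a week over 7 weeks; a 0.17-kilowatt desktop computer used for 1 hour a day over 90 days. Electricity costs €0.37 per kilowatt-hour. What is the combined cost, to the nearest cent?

€39.84

electric oven: Runtime = 2 h/week × 18 weeks = 36 h
electric oven: 2.16 kW × 36 h = 77.76 kWh
incandescent bulb: Runtime = 5 h/day × 45 days = 225 h
incandescent bulb: 0.045 kW × 225 h = 10.125 kWh
box fan: Runtime = 8 h/week × 7 weeks = 56 h
box fan: 0.08 kW × 56 h = 4.48 kWh
desktop computer: Runtime = 1 h/day × 90 days = 90 h
desktop computer: 0.17 kW × 90 h = 15.3 kWh
Total energy = 107.665 kWh
Cost = 107.665 × €0.37 = €39.84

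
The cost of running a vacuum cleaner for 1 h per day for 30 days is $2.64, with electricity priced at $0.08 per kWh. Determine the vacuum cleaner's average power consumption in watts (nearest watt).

Energy = $2.64 ÷ $0.08/kWh = 33 kWh
Runtime = 1 h/day × 30 days = 30 h
Power = 33 kWh ÷ 30 h = 1.1 kW = 1100 W

1100 W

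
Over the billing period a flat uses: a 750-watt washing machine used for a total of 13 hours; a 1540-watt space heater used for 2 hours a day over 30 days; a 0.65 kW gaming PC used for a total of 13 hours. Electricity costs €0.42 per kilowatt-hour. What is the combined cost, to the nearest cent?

€46.45

washing machine: 0.75 kW × 13 h = 9.75 kWh
space heater: Runtime = 2 h/day × 30 days = 60 h
space heater: 1.54 kW × 60 h = 92.4 kWh
gaming PC: 0.65 kW × 13 h = 8.45 kWh
Total energy = 110.6 kWh
Cost = 110.6 × €0.42 = €46.45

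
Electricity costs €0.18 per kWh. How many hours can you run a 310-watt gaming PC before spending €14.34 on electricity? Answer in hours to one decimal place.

Energy available = €14.34 ÷ €0.18/kWh = 79.6667 kWh
Hours = 79.6667 kWh ÷ 0.31 kW = 257.0 h

257.0 h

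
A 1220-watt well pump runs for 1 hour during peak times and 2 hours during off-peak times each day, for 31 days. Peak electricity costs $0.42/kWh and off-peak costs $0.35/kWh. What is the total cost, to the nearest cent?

Peak energy = 1.22 kW × 1 h × 31 = 37.82 kWh
Off-peak energy = 1.22 kW × 2 h × 31 = 75.64 kWh
Cost = 37.82 × $0.42 + 75.64 × $0.35 = $15.8844 + $26.474 = $42.36

$42.36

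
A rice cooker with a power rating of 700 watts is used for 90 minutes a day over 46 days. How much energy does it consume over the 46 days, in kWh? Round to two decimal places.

48.30 kWh

Runtime = 90 min × 46 = 4140 min = 69 h
Energy = 0.7 kW × 69 h = 48.3 kWh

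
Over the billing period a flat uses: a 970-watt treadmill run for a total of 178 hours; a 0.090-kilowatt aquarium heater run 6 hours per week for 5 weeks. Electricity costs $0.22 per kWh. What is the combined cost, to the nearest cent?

$38.58

treadmill: 0.97 kW × 178 h = 172.66 kWh
aquarium heater: Runtime = 6 h/week × 5 weeks = 30 h
aquarium heater: 0.09 kW × 30 h = 2.7 kWh
Total energy = 175.36 kWh
Cost = 175.36 × $0.22 = $38.58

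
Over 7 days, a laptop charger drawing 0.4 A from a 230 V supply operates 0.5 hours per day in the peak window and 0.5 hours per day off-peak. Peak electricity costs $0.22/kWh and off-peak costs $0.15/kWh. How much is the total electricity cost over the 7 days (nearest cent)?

Power = 0.4 A × 230 V = 92 W = 0.092 kW
Peak energy = 0.092 kW × 0.5 h × 7 = 0.322 kWh
Off-peak energy = 0.092 kW × 0.5 h × 7 = 0.322 kWh
Cost = 0.322 × $0.22 + 0.322 × $0.15 = $0.07084 + $0.0483 = $0.12

$0.12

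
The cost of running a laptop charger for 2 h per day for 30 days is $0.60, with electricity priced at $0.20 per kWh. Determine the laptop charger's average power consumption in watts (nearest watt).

Energy = $0.60 ÷ $0.20/kWh = 3 kWh
Runtime = 2 h/day × 30 days = 60 h
Power = 3 kWh ÷ 60 h = 0.05 kW = 50 W

50 W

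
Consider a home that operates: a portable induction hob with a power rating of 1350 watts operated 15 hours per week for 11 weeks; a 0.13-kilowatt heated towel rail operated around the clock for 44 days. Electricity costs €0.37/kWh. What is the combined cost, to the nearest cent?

€133.21

portable induction hob: Runtime = 15 h/week × 11 weeks = 165 h
portable induction hob: 1.35 kW × 165 h = 222.75 kWh
heated towel rail: Runtime = 24 h × 44 = 1056 h
heated towel rail: 0.13 kW × 1056 h = 137.28 kWh
Total energy = 360.03 kWh
Cost = 360.03 × €0.37 = €133.21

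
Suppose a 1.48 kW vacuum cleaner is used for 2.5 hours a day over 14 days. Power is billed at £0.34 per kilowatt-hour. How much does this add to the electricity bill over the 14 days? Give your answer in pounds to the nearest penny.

£17.61

Runtime = 2.5 h/day × 14 days = 35 h
Energy = 1.48 kW × 35 h = 51.8 kWh
Cost = 51.8 kWh × £0.34/kWh = £17.61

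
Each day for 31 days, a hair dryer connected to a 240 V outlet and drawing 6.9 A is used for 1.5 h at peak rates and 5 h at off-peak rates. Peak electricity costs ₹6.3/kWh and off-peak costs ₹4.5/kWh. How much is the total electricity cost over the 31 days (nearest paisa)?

Power = 6.9 A × 240 V = 1656 W = 1.656 kW
Peak energy = 1.656 kW × 1.5 h × 31 = 77.004 kWh
Off-peak energy = 1.656 kW × 5 h × 31 = 256.68 kWh
Cost = 77.004 × ₹6.3 + 256.68 × ₹4.5 = ₹485.1252 + ₹1155.06 = ₹1640.19

₹1640.19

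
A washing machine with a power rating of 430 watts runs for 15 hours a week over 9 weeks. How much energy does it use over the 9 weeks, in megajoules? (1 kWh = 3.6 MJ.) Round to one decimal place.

Runtime = 15 h/week × 9 weeks = 135 h
Energy = 0.43 kW × 135 h = 58.05 kWh
= 58.05 × 3.6 MJ = 209.0 MJ

209.0 MJ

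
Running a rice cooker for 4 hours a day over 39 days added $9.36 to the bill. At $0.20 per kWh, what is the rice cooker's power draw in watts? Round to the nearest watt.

300 W

Energy = $9.36 ÷ $0.20/kWh = 46.8 kWh
Runtime = 4 h/day × 39 days = 156 h
Power = 46.8 kWh ÷ 156 h = 0.3 kW = 300 W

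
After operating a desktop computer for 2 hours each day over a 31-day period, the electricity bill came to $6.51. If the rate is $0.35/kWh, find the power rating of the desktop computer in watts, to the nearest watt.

300 W

Energy = $6.51 ÷ $0.35/kWh = 18.6 kWh
Runtime = 2 h/day × 31 days = 62 h
Power = 18.6 kWh ÷ 62 h = 0.3 kW = 300 W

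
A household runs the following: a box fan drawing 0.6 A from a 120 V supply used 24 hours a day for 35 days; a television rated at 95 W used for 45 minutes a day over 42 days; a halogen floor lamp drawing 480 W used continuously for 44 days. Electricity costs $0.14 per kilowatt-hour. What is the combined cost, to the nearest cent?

box fan: Power = 0.6 A × 120 V = 72 W = 0.072 kW
box fan: Runtime = 24 h × 35 = 840 h
box fan: 0.072 kW × 840 h = 60.48 kWh
television: Runtime = 45 min × 42 = 1890 min = 31.5 h
television: 0.095 kW × 31.5 h = 2.9925 kWh
halogen floor lamp: Runtime = 24 h × 44 = 1056 h
halogen floor lamp: 0.48 kW × 1056 h = 506.88 kWh
Total energy = 570.3525 kWh
Cost = 570.3525 × $0.14 = $79.85

$79.85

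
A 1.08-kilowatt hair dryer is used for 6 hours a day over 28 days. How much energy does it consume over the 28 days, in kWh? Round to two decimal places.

Runtime = 6 h/day × 28 days = 168 h
Energy = 1.08 kW × 168 h = 181.44 kWh

181.44 kWh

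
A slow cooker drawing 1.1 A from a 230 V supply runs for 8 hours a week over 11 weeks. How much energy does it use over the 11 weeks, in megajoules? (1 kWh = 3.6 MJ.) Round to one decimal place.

Power = 1.1 A × 230 V = 253 W = 0.253 kW
Runtime = 8 h/week × 11 weeks = 88 h
Energy = 0.253 kW × 88 h = 22.264 kWh
= 22.264 × 3.6 MJ = 80.2 MJ

80.2 MJ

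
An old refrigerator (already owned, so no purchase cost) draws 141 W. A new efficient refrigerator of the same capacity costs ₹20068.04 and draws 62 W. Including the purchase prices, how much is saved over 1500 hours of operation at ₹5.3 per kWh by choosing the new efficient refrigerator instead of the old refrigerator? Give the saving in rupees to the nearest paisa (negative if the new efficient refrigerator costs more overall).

old refrigerator: ₹0.00 + (141/1000) kW × 1500 h × ₹5.3 = ₹0.00 + ₹1120.95 = ₹1120.95
new efficient refrigerator: ₹20068.04 + (62/1000) kW × 1500 h × ₹5.3 = ₹20068.04 + ₹492.9 = ₹20560.94
Saving = ₹1120.95 − ₹20560.94 = −₹19439.99

-₹19439.99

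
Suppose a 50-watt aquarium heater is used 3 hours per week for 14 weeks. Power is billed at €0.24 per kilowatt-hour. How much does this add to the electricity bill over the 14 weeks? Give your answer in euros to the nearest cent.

€0.50

Runtime = 3 h/week × 14 weeks = 42 h
Energy = 0.05 kW × 42 h = 2.1 kWh
Cost = 2.1 kWh × €0.24/kWh = €0.50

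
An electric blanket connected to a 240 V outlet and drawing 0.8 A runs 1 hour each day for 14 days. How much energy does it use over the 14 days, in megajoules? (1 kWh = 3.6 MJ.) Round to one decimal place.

Power = 0.8 A × 240 V = 192 W = 0.192 kW
Runtime = 1 h/day × 14 days = 14 h
Energy = 0.192 kW × 14 h = 2.688 kWh
= 2.688 × 3.6 MJ = 9.7 MJ

9.7 MJ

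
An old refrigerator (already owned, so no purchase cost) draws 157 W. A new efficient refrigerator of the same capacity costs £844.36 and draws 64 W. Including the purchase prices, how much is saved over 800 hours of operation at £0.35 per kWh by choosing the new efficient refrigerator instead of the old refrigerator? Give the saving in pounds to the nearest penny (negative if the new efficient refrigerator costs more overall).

old refrigerator: £0.00 + (157/1000) kW × 800 h × £0.35 = £0.00 + £43.96 = £43.96
new efficient refrigerator: £844.36 + (64/1000) kW × 800 h × £0.35 = £844.36 + £17.92 = £862.28
Saving = £43.96 − £862.28 = −£818.32

-£818.32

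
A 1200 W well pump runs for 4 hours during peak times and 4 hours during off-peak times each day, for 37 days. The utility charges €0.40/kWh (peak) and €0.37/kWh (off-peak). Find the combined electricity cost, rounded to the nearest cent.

Peak energy = 1.2 kW × 4 h × 37 = 177.6 kWh
Off-peak energy = 1.2 kW × 4 h × 37 = 177.6 kWh
Cost = 177.6 × €0.40 + 177.6 × €0.37 = €71.04 + €65.712 = €136.75

€136.75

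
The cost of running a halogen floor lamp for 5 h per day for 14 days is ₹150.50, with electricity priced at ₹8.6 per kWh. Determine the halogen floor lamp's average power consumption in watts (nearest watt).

Energy = ₹150.50 ÷ ₹8.6/kWh = 17.5 kWh
Runtime = 5 h/day × 14 days = 70 h
Power = 17.5 kWh ÷ 70 h = 0.25 kW = 250 W

250 W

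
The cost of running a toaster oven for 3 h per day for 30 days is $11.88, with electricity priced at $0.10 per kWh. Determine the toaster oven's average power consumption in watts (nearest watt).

1320 W

Energy = $11.88 ÷ $0.10/kWh = 118.8 kWh
Runtime = 3 h/day × 30 days = 90 h
Power = 118.8 kWh ÷ 90 h = 1.32 kW = 1320 W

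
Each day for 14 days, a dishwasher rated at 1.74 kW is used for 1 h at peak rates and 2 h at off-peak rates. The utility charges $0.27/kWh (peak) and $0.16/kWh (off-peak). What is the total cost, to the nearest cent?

Peak energy = 1.74 kW × 1 h × 14 = 24.36 kWh
Off-peak energy = 1.74 kW × 2 h × 14 = 48.72 kWh
Cost = 24.36 × $0.27 + 48.72 × $0.16 = $6.5772 + $7.7952 = $14.37

$14.37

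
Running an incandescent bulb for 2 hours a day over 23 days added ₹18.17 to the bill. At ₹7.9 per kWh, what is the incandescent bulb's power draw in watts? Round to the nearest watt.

Energy = ₹18.17 ÷ ₹7.9/kWh = 2.3 kWh
Runtime = 2 h/day × 23 days = 46 h
Power = 2.3 kWh ÷ 46 h = 0.05 kW = 50 W

50 W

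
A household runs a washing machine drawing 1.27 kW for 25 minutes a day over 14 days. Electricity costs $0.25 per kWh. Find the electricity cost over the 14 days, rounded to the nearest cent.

$1.85

Runtime = 25 min × 14 = 350 min = 5.833333… h
Energy = 1.27 kW × 5.833333… h = 7.408333… kWh
Cost = 7.408333… kWh × $0.25/kWh = $1.85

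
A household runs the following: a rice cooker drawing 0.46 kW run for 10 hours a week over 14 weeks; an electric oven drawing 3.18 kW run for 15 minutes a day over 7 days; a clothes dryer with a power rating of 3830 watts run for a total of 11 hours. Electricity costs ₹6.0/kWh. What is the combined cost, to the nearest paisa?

₹672.57

rice cooker: Runtime = 10 h/week × 14 weeks = 140 h
rice cooker: 0.46 kW × 140 h = 64.4 kWh
electric oven: Runtime = 15 min × 7 = 105 min = 1.75 h
electric oven: 3.18 kW × 1.75 h = 5.565 kWh
clothes dryer: 3.83 kW × 11 h = 42.13 kWh
Total energy = 112.095 kWh
Cost = 112.095 × ₹6.0 = ₹672.57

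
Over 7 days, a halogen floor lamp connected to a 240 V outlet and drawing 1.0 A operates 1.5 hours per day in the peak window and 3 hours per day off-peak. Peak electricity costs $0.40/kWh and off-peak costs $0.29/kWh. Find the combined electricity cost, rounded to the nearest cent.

Power = 1.0 A × 240 V = 240 W = 0.24 kW
Peak energy = 0.24 kW × 1.5 h × 7 = 2.52 kWh
Off-peak energy = 0.24 kW × 3 h × 7 = 5.04 kWh
Cost = 2.52 × $0.40 + 5.04 × $0.29 = $1.008 + $1.4616 = $2.47

$2.47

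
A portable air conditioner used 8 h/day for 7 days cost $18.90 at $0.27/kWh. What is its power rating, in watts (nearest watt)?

1250 W

Energy = $18.90 ÷ $0.27/kWh = 70 kWh
Runtime = 8 h/day × 7 days = 56 h
Power = 70 kWh ÷ 56 h = 1.25 kW = 1250 W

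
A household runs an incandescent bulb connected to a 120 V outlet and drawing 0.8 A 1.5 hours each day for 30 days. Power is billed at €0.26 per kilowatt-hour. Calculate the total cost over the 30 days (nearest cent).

€1.12

Power = 0.8 A × 120 V = 96 W = 0.096 kW
Runtime = 1.5 h/day × 30 days = 45 h
Energy = 0.096 kW × 45 h = 4.32 kWh
Cost = 4.32 kWh × €0.26/kWh = €1.12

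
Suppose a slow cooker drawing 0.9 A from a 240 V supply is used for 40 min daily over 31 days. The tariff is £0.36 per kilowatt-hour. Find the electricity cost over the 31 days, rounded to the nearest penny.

£1.61

Power = 0.9 A × 240 V = 216 W = 0.216 kW
Runtime = 40 min × 31 = 1240 min = 20.666666… h
Energy = 0.216 kW × 20.666666… h = 4.464 kWh
Cost = 4.464 kWh × £0.36/kWh = £1.61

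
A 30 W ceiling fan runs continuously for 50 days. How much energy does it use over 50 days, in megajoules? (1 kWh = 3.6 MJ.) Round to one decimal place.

129.6 MJ

Runtime = 24 h × 50 = 1200 h
Energy = 0.03 kW × 1200 h = 36 kWh
= 36 × 3.6 MJ = 129.6 MJ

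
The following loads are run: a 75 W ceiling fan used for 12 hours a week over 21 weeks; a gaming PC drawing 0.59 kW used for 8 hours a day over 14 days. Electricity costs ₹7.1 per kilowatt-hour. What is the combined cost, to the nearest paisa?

ceiling fan: Runtime = 12 h/week × 21 weeks = 252 h
ceiling fan: 0.075 kW × 252 h = 18.9 kWh
gaming PC: Runtime = 8 h/day × 14 days = 112 h
gaming PC: 0.59 kW × 112 h = 66.08 kWh
Total energy = 84.98 kWh
Cost = 84.98 × ₹7.1 = ₹603.36

₹603.36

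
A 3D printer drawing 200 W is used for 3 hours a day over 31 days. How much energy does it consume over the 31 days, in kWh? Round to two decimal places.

Runtime = 3 h/day × 31 days = 93 h
Energy = 0.2 kW × 93 h = 18.6 kWh

18.60 kWh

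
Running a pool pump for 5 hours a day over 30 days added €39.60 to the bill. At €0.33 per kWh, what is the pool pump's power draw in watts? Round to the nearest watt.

Energy = €39.60 ÷ €0.33/kWh = 120 kWh
Runtime = 5 h/day × 30 days = 150 h
Power = 120 kWh ÷ 150 h = 0.8 kW = 800 W

800 W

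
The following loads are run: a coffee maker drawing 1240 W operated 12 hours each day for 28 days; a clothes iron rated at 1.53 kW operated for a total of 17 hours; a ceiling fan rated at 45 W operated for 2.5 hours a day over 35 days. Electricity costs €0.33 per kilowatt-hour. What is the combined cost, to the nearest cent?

€147.37

coffee maker: Runtime = 12 h/day × 28 days = 336 h
coffee maker: 1.24 kW × 336 h = 416.64 kWh
clothes iron: 1.53 kW × 17 h = 26.01 kWh
ceiling fan: Runtime = 2.5 h/day × 35 days = 87.5 h
ceiling fan: 0.045 kW × 87.5 h = 3.9375 kWh
Total energy = 446.5875 kWh
Cost = 446.5875 × €0.33 = €147.37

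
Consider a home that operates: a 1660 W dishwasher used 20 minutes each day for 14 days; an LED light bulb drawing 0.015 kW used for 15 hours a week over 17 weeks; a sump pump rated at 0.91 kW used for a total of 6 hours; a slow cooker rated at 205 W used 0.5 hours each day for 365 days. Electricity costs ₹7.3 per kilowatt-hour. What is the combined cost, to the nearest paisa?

dishwasher: Runtime = 20 min × 14 = 280 min = 4.666666… h
dishwasher: 1.66 kW × 4.666666… h = 7.746666… kWh
LED light bulb: Runtime = 15 h/week × 17 weeks = 255 h
LED light bulb: 0.015 kW × 255 h = 3.825 kWh
sump pump: 0.91 kW × 6 h = 5.46 kWh
slow cooker: Runtime = 0.5 h/day × 365 days = 182.5 h
slow cooker: 0.205 kW × 182.5 h = 37.4125 kWh
Total energy = 54.444166… kWh
Cost = 54.444166… × ₹7.3 = ₹397.44

₹397.44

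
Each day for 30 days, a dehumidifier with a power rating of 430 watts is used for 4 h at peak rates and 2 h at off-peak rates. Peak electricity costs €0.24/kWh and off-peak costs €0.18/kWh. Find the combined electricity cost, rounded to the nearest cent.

€17.03

Peak energy = 0.43 kW × 4 h × 30 = 51.6 kWh
Off-peak energy = 0.43 kW × 2 h × 30 = 25.8 kWh
Cost = 51.6 × €0.24 + 25.8 × €0.18 = €12.384 + €4.644 = €17.03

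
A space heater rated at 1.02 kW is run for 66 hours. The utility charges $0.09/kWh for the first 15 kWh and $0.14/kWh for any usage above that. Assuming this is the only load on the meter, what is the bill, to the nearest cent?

$8.67

Energy = 1.02 kW × 66 h = 67.32 kWh
Tier 1 (0–15 kWh): 15 × $0.09 = $1.35
Above 15 kWh: 52.32 × $0.14 = $7.3248
Bill = $8.67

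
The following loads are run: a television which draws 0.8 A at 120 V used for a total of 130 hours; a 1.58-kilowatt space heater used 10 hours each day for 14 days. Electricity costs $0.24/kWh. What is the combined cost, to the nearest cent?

$56.08

television: Power = 0.8 A × 120 V = 96 W = 0.096 kW
television: 0.096 kW × 130 h = 12.48 kWh
space heater: Runtime = 10 h/day × 14 days = 140 h
space heater: 1.58 kW × 140 h = 221.2 kWh
Total energy = 233.68 kWh
Cost = 233.68 × $0.24 = $56.08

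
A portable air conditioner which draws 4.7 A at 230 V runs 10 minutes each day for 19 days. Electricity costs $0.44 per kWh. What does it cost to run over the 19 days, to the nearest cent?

$1.51

Power = 4.7 A × 230 V = 1081 W = 1.081 kW
Runtime = 10 min × 19 = 190 min = 3.166666… h
Energy = 1.081 kW × 3.166666… h = 3.423166… kWh
Cost = 3.423166… kWh × $0.44/kWh = $1.51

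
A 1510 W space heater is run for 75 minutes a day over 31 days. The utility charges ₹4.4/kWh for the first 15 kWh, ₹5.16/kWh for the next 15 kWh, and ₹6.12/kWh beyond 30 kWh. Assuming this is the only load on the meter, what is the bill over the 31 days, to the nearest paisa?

₹317.90

Runtime = 75 min × 31 = 2325 min = 38.75 h
Energy = 1.51 kW × 38.75 h = 58.5125 kWh
Tier 1 (0–15 kWh): 15 × ₹4.4 = ₹66
Tier 2 (15–30 kWh): 15 × ₹5.16 = ₹77.4
Above 30 kWh: 28.5125 × ₹6.12 = ₹174.4965
Bill = ₹317.90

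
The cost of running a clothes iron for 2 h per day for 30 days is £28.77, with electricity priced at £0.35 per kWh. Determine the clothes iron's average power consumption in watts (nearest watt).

1370 W

Energy = £28.77 ÷ £0.35/kWh = 82.2 kWh
Runtime = 2 h/day × 30 days = 60 h
Power = 82.2 kWh ÷ 60 h = 1.37 kW = 1370 W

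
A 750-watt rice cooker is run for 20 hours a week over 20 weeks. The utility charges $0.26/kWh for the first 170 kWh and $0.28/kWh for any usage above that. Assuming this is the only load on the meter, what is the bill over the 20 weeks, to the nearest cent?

$80.60

Runtime = 20 h/week × 20 weeks = 400 h
Energy = 0.75 kW × 400 h = 300 kWh
Tier 1 (0–170 kWh): 170 × $0.26 = $44.2
Above 170 kWh: 130 × $0.28 = $36.4
Bill = $80.60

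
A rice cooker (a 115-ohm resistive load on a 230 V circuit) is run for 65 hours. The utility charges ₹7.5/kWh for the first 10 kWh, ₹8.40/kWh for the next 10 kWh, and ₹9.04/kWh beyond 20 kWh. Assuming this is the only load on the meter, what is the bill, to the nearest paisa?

Power = V²/R = 230²/115 = 460 W = 0.46 kW
Energy = 0.46 kW × 65 h = 29.9 kWh
Tier 1 (0–10 kWh): 10 × ₹7.5 = ₹75
Tier 2 (10–20 kWh): 10 × ₹8.40 = ₹84
Above 20 kWh: 9.9 × ₹9.04 = ₹89.496
Bill = ₹248.50

₹248.50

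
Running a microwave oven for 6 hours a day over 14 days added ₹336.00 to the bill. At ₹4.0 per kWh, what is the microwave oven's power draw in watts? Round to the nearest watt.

1000 W

Energy = ₹336.00 ÷ ₹4.0/kWh = 84 kWh
Runtime = 6 h/day × 14 days = 84 h
Power = 84 kWh ÷ 84 h = 1 kW = 1000 W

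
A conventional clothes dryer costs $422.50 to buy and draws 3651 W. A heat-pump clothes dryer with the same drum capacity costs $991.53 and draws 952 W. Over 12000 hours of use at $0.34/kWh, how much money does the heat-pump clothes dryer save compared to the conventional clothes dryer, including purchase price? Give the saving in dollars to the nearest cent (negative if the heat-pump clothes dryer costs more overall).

$10442.89

conventional clothes dryer: $422.50 + (3651/1000) kW × 12000 h × $0.34 = $422.50 + $14896.08 = $15318.58
heat-pump clothes dryer: $991.53 + (952/1000) kW × 12000 h × $0.34 = $991.53 + $3884.16 = $4875.69
Saving = $15318.58 − $4875.69 = $10442.89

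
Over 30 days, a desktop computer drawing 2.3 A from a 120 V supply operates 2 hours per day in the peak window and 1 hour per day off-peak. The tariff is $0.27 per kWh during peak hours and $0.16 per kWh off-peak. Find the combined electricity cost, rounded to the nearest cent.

Power = 2.3 A × 120 V = 276 W = 0.276 kW
Peak energy = 0.276 kW × 2 h × 30 = 16.56 kWh
Off-peak energy = 0.276 kW × 1 h × 30 = 8.28 kWh
Cost = 16.56 × $0.27 + 8.28 × $0.16 = $4.4712 + $1.3248 = $5.80

$5.80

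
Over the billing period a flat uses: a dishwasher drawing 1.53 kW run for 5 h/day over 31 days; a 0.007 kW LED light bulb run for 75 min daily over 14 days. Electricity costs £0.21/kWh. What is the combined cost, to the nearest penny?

dishwasher: Runtime = 5 h/day × 31 days = 155 h
dishwasher: 1.53 kW × 155 h = 237.15 kWh
LED light bulb: Runtime = 75 min × 14 = 1050 min = 17.5 h
LED light bulb: 0.007 kW × 17.5 h = 0.1225 kWh
Total energy = 237.2725 kWh
Cost = 237.2725 × £0.21 = £49.83

£49.83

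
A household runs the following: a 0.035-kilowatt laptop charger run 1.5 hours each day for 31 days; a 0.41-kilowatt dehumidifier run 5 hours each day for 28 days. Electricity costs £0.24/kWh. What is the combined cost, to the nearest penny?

£14.17

laptop charger: Runtime = 1.5 h/day × 31 days = 46.5 h
laptop charger: 0.035 kW × 46.5 h = 1.6275 kWh
dehumidifier: Runtime = 5 h/day × 28 days = 140 h
dehumidifier: 0.41 kW × 140 h = 57.4 kWh
Total energy = 59.0275 kWh
Cost = 59.0275 × £0.24 = £14.17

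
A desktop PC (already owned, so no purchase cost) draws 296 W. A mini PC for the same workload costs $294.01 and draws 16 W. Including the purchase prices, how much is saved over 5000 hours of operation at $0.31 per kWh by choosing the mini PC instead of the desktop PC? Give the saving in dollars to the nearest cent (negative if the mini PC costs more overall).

$139.99

desktop PC: $0.00 + (296/1000) kW × 5000 h × $0.31 = $0.00 + $458.8 = $458.8
mini PC: $294.01 + (16/1000) kW × 5000 h × $0.31 = $294.01 + $24.8 = $318.81
Saving = $458.8 − $318.81 = $139.99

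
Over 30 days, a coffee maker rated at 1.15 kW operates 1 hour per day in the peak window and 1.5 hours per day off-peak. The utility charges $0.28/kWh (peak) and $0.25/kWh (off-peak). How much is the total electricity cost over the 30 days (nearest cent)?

Peak energy = 1.15 kW × 1 h × 30 = 34.5 kWh
Off-peak energy = 1.15 kW × 1.5 h × 30 = 51.75 kWh
Cost = 34.5 × $0.28 + 51.75 × $0.25 = $9.66 + $12.9375 = $22.60

$22.60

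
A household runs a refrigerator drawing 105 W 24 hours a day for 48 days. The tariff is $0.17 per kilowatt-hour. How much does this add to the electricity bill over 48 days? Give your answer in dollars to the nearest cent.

Runtime = 24 h × 48 = 1152 h
Energy = 0.105 kW × 1152 h = 120.96 kWh
Cost = 120.96 kWh × $0.17/kWh = $20.56

$20.56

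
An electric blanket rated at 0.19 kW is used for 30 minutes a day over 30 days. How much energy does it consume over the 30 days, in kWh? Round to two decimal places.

Runtime = 30 min × 30 = 900 min = 15 h
Energy = 0.19 kW × 15 h = 2.85 kWh

2.85 kWh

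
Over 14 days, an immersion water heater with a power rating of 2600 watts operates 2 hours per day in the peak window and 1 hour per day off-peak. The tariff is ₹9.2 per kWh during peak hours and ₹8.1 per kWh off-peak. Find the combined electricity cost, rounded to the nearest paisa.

₹964.60

Peak energy = 2.6 kW × 2 h × 14 = 72.8 kWh
Off-peak energy = 2.6 kW × 1 h × 14 = 36.4 kWh
Cost = 72.8 × ₹9.2 + 36.4 × ₹8.1 = ₹669.76 + ₹294.84 = ₹964.60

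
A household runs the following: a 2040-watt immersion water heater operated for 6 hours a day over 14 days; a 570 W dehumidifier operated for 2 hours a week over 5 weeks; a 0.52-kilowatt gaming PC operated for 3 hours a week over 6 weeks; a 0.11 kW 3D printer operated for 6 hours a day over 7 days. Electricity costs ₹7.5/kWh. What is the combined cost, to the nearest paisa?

immersion water heater: Runtime = 6 h/day × 14 days = 84 h
immersion water heater: 2.04 kW × 84 h = 171.36 kWh
dehumidifier: Runtime = 2 h/week × 5 weeks = 10 h
dehumidifier: 0.57 kW × 10 h = 5.7 kWh
gaming PC: Runtime = 3 h/week × 6 weeks = 18 h
gaming PC: 0.52 kW × 18 h = 9.36 kWh
3D printer: Runtime = 6 h/day × 7 days = 42 h
3D printer: 0.11 kW × 42 h = 4.62 kWh
Total energy = 191.04 kWh
Cost = 191.04 × ₹7.5 = ₹1432.80

₹1432.80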